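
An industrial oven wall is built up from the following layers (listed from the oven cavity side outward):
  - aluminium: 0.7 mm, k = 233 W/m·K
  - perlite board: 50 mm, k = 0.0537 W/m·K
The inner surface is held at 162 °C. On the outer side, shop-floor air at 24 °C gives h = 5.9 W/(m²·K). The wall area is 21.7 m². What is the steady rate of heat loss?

Q ≈ 2720 W

Using the resistance-network approach (series):
R_aluminium = L/(kA) = 0.0007/(233×21.7) = 1.384×10^-7 K/W
R_perlite board = L/(kA) = 0.05/(0.0537×21.7) = 0.04291 K/W
R_outer film = 1/(h_o·A) = 1/(5.9×21.7) = 0.007811 K/W
R_total = 0.05072 K/W
Q = ΔT / R_total = 138 / 0.05072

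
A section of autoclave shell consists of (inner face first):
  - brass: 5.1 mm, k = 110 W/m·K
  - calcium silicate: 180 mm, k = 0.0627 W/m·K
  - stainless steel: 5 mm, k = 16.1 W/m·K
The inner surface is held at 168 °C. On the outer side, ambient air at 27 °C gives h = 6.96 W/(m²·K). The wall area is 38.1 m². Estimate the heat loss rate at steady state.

Q ≈ 1780 W

Thermal resistances in series:
R_brass = L/(kA) = 0.0051/(110×38.1) = 1.217×10^-6 K/W
R_calcium silicate = L/(kA) = 0.18/(0.0627×38.1) = 0.07535 K/W
R_stainless steel = L/(kA) = 0.005/(16.1×38.1) = 8.151×10^-6 K/W
R_outer film = 1/(h_o·A) = 1/(6.96×38.1) = 0.003771 K/W
R_total = 0.07913 K/W
Q = ΔT / R_total = 141 / 0.07913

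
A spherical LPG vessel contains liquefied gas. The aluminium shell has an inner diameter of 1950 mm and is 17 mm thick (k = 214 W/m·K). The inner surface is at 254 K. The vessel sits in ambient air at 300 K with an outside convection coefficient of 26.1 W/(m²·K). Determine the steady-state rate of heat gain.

Q ≈ 14800 W

For a spherical shell R = (1/r₁ − 1/r₂)/(4πk); film R = 1/(h·4πr²). In series:
R_aluminium shell = (1/0.975 − 1/0.992)/(4π×214) = 6.536×10^-6 K/W
R_outer film = 1/(h·4πr_o²) = 1/(26.1×4π×0.992²) = 0.003098 K/W
R_total = 0.003105 K/W
Q = ΔT/R_total = 46/0.003105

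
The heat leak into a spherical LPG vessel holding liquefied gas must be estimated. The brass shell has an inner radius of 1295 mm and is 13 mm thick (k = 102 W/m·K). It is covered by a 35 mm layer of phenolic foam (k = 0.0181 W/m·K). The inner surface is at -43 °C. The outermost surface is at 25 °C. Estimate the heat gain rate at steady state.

Each spherical layer contributes R = (1/r_i − 1/r_o)/(4πk):
R_brass shell = (1/1.295 − 1/1.308)/(4π×102) = 5.988×10^-6 K/W
R_phenolic foam = (1/1.308 − 1/1.343)/(4π×0.0181) = 0.0876 K/W
R_total = 0.0876 K/W
Q = ΔT/R_total = 68/0.0876

Q ≈ 776 W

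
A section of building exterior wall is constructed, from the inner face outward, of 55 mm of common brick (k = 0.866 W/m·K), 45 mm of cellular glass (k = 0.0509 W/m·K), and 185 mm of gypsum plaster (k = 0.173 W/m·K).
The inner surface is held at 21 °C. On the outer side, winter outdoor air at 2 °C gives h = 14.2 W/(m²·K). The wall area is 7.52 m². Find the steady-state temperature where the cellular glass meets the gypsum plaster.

Thermal resistances in series:
R_common brick = L/(kA) = 0.055/(0.866×7.52) = 0.008446 K/W
R_cellular glass = L/(kA) = 0.045/(0.0509×7.52) = 0.1176 K/W
R_gypsum plaster = L/(kA) = 0.185/(0.173×7.52) = 0.1422 K/W
R_outer film = 1/(h_o·A) = 1/(14.2×7.52) = 0.009365 K/W
R_total = 0.2776 K/W;  Q = ΔT/R_total = 19/0.2776 = 68.45 W
T_interface = T_inner − Q·ΣR(inner→interface) = 21 − 68.4×0.126

T ≈ 12.4 °C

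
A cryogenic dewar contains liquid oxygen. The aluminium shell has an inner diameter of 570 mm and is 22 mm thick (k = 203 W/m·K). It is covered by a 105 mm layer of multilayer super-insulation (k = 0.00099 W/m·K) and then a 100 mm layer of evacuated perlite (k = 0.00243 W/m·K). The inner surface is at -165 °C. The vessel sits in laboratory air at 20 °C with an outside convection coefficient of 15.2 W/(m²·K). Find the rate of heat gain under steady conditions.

Q ≈ 2.25 W

Each spherical layer contributes R = (1/r_i − 1/r_o)/(4πk):
R_aluminium shell = (1/0.285 − 1/0.307)/(4π×203) = 9.857×10^-5 K/W
R_multilayer super-insulation = (1/0.307 − 1/0.412)/(4π×0.00099) = 66.73 K/W
R_evacuated perlite = (1/0.412 − 1/0.512)/(4π×0.00243) = 15.52 K/W
R_outer film = 1/(h·4πr_o²) = 1/(15.2×4π×0.512²) = 0.01997 K/W
R_total = 82.27 K/W
Q = ΔT/R_total = 185/82.27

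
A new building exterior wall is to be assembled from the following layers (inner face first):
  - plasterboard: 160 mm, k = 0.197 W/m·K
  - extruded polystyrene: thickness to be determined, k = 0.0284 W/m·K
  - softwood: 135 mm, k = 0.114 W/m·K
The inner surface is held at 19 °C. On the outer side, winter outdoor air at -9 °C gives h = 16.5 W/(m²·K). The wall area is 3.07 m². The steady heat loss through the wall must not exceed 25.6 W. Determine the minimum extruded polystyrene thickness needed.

Series thermal resistances:
R_plasterboard = L/(kA) = 0.16/(0.197×3.07) = 0.2646 K/W
R_softwood = L/(kA) = 0.135/(0.114×3.07) = 0.3857 K/W
R_outer film = 1/(h_o·A) = 1/(16.5×3.07) = 0.01974 K/W
Sum of the known resistances R_other = 0.67 K/W
Required total resistance R_tot = ΔT/Q_allow = 28/25.6 = 1.094 K/W
R_extruded polystyrene = R_tot − R_other = 0.4237 K/W
L = R·k·A = 0.4237×0.0284×3.07

L ≈ 36.9 mm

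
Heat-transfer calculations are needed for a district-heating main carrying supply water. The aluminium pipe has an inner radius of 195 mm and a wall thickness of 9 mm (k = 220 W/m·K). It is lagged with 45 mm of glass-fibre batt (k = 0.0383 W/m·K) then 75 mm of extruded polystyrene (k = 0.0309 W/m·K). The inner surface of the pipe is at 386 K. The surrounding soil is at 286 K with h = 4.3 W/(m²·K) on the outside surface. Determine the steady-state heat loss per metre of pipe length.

Treating each annulus and film as a series resistance:
R_aluminium pipe wall = ln(204/195)/(2π×220×1) = 3.264×10^-5 K/W
R_glass-fibre batt = ln(249/204)/(2π×0.0383×1) = 0.8283 K/W
R_extruded polystyrene = ln(324/249)/(2π×0.0309×1) = 1.356 K/W
R_outer film = 1/(h_o·2πr_oL) = 1/(4.3×2π×0.324×1) = 0.1142 K/W
R_total = 2.299 K/W
Q = ΔT/R_total = 100/2.299

q′ ≈ 43.5 W/m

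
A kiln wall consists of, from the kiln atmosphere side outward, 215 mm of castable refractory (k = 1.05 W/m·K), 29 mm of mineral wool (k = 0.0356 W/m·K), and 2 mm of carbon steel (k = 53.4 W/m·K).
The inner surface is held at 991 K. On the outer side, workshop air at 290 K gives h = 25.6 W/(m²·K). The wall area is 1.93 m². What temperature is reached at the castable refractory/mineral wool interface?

T ≈ 855 K

Series thermal resistances:
R_castable refractory = L/(kA) = 0.215/(1.05×1.93) = 0.1061 K/W
R_mineral wool = L/(kA) = 0.029/(0.0356×1.93) = 0.4221 K/W
R_carbon steel = L/(kA) = 0.002/(53.4×1.93) = 1.941×10^-5 K/W
R_outer film = 1/(h_o·A) = 1/(25.6×1.93) = 0.02024 K/W
R_total = 0.5484 K/W;  Q = ΔT/R_total = 701/0.5484 = 1278 W
T_interface = T_inner − Q·ΣR(inner→interface) = 991 − 1280×0.1061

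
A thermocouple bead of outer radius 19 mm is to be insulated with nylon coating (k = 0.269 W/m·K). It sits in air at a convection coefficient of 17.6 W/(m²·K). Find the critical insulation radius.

r_cr ≈ 30.6 mm

For a sphere r_cr = 2k/h = 2×0.269/17.6
r_cr = 30.6 mm; since the bare radius (19 mm) is below r_cr, adding a thin layer of insulation will *increase* heat loss.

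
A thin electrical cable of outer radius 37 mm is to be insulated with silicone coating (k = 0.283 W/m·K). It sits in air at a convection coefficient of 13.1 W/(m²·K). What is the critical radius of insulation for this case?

r_cr ≈ 21.6 mm

For a cylinder r_cr = k/h = 0.283/13.1
r_cr = 21.6 mm; since the bare radius (37 mm) is above r_cr, any added insulation will reduce heat loss.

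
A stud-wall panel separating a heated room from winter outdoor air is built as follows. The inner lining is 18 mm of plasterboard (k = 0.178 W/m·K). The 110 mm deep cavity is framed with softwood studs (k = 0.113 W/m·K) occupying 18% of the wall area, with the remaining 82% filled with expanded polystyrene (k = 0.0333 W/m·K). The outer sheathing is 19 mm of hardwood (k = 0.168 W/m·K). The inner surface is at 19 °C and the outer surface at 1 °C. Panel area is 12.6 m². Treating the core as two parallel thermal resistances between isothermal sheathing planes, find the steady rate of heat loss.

Sheathing layers in series; stud and cavity paths in parallel between them.
R_inner = 0.018/(0.178×12.6) = 0.008026 K/W
R_stud  = 0.11/(0.113×0.18×12.6) = 0.4292 K/W
R_cav   = 0.11/(0.0333×0.82×12.6) = 0.3197 K/W
1/R_core = 1/R_stud + 1/R_cav → R_core = 0.1832 K/W
R_outer = 0.019/(0.168×12.6) = 0.008976 K/W
R_total = 0.2002 K/W
Q = ΔT/R_total = 18/0.2002

Q ≈ 89.9 W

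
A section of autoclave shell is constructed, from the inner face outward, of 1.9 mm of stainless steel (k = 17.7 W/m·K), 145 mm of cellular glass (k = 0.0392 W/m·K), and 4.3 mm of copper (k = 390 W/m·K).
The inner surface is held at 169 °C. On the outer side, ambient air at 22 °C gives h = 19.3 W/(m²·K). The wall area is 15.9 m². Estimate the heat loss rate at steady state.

Q ≈ 623 W

Using the resistance-network approach (series):
R_stainless steel = L/(kA) = 0.0019/(17.7×15.9) = 6.751×10^-6 K/W
R_cellular glass = L/(kA) = 0.145/(0.0392×15.9) = 0.2326 K/W
R_copper = L/(kA) = 0.0043/(390×15.9) = 6.934×10^-7 K/W
R_outer film = 1/(h_o·A) = 1/(19.3×15.9) = 0.003259 K/W
R_total = 0.2359 K/W
Q = ΔT / R_total = 147 / 0.2359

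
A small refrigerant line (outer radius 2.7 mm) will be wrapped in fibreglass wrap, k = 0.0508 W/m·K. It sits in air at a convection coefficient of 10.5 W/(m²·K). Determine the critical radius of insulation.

r_cr ≈ 4.84 mm

For a cylinder r_cr = k/h = 0.0508/10.5
r_cr = 4.84 mm; since the bare radius (2.7 mm) is below r_cr, adding a thin layer of insulation will *increase* heat loss.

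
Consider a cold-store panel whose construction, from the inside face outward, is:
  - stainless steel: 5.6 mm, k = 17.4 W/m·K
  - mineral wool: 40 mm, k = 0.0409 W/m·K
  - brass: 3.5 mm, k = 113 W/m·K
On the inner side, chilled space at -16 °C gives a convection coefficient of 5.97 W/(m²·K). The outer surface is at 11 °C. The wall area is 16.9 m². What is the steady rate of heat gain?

Treating each layer as a thermal resistance in series:
R_inner film = 1/(h_i·A) = 1/(5.97×16.9) = 0.009911 K/W
R_stainless steel = L/(kA) = 0.0056/(17.4×16.9) = 1.904×10^-5 K/W
R_mineral wool = L/(kA) = 0.04/(0.0409×16.9) = 0.05787 K/W
R_brass = L/(kA) = 0.0035/(113×16.9) = 1.833×10^-6 K/W
R_total = 0.0678 K/W
Q = ΔT / R_total = 27 / 0.0678

Q ≈ 398 W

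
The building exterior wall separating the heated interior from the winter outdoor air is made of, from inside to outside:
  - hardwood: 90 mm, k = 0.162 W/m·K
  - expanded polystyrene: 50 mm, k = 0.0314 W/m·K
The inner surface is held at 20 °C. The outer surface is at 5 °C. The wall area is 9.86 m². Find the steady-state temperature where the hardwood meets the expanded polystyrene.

Model the wall as resistances in series:
R_hardwood = L/(kA) = 0.09/(0.162×9.86) = 0.05634 K/W
R_expanded polystyrene = L/(kA) = 0.05/(0.0314×9.86) = 0.1615 K/W
R_total = 0.2178 K/W;  Q = ΔT/R_total = 15/0.2178 = 68.86 W
T_interface = T_inner − Q·ΣR(inner→interface) = 20 − 68.9×0.05634

T ≈ 16.1 °C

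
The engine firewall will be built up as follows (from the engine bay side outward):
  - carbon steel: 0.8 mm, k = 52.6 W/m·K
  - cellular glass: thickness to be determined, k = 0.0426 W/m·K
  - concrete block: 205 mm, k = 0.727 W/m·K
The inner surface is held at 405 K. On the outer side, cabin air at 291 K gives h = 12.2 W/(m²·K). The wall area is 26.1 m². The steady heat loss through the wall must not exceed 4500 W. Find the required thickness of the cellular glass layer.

L ≈ 12.7 mm

Series thermal resistances:
R_carbon steel = L/(kA) = 0.0008/(52.6×26.1) = 5.827×10^-7 K/W
R_concrete block = L/(kA) = 0.205/(0.727×26.1) = 0.0108 K/W
R_outer film = 1/(h_o·A) = 1/(12.2×26.1) = 0.003141 K/W
Sum of the known resistances R_other = 0.01394 K/W
Required total resistance R_tot = ΔT/Q_allow = 114/4500 = 0.02533 K/W
R_cellular glass = R_tot − R_other = 0.01139 K/W
L = R·k·A = 0.01139×0.0426×26.1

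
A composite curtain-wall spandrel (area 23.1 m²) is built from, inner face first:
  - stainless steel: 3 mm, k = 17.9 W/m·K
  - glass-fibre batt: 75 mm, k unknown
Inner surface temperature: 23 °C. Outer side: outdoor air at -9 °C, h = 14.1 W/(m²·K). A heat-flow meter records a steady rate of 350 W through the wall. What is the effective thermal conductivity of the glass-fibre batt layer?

k ≈ 0.0367 W/(m·K)

Series thermal resistances:
R_stainless steel = L/(kA) = 0.003/(17.9×23.1) = 7.255×10^-6 K/W
R_outer film = 1/(h_o·A) = 1/(14.1×23.1) = 0.00307 K/W
Sum of known resistances R_other = 0.003077 K/W
Total R = ΔT/Q = 32/350 = 0.09143 K/W
R_glass-fibre batt = R_total − R_other = 0.08835 K/W
k = L/(R·A) = 0.075/(0.08835×23.1)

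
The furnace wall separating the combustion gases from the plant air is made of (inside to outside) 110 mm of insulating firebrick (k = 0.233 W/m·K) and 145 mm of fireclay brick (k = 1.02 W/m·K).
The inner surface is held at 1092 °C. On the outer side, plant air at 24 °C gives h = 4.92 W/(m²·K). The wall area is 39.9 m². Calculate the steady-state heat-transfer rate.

Thermal resistances in series:
R_insulating firebrick = L/(kA) = 0.11/(0.233×39.9) = 0.01183 K/W
R_fireclay brick = L/(kA) = 0.145/(1.02×39.9) = 0.003563 K/W
R_outer film = 1/(h_o·A) = 1/(4.92×39.9) = 0.005094 K/W
R_total = 0.02049 K/W
Q = ΔT / R_total = 1068 / 0.02049

Q ≈ 52100 W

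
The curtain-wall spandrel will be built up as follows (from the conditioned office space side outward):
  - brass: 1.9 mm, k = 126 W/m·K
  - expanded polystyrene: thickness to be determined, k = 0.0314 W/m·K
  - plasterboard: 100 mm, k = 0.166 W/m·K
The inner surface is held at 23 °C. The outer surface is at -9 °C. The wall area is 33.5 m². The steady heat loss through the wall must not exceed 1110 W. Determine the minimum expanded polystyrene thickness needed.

L ≈ 11.4 mm

Series thermal resistances:
R_brass = L/(kA) = 0.0019/(126×33.5) = 4.501×10^-7 K/W
R_plasterboard = L/(kA) = 0.1/(0.166×33.5) = 0.01798 K/W
Sum of the known resistances R_other = 0.01798 K/W
Required total resistance R_tot = ΔT/Q_allow = 32/1110 = 0.02883 K/W
R_expanded polystyrene = R_tot − R_other = 0.01085 K/W
L = R·k·A = 0.01085×0.0314×33.5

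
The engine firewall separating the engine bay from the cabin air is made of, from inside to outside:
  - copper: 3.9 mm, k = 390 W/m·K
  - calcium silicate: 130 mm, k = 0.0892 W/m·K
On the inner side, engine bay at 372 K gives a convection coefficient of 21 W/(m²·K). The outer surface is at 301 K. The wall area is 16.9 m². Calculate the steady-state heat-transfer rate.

Q ≈ 797 W

Series thermal resistances:
R_inner film = 1/(h_i·A) = 1/(21×16.9) = 0.002818 K/W
R_copper = L/(kA) = 0.0039/(390×16.9) = 5.917×10^-7 K/W
R_calcium silicate = L/(kA) = 0.13/(0.0892×16.9) = 0.08624 K/W
R_total = 0.08905 K/W
Q = ΔT / R_total = 71 / 0.08905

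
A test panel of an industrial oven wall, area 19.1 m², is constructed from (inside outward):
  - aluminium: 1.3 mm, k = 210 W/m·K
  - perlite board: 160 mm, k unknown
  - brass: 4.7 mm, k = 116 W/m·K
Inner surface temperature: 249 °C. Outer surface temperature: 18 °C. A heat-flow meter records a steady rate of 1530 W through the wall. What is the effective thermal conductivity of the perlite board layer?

k ≈ 0.0555 W/(m·K)

Thermal resistances in series:
R_aluminium = L/(kA) = 0.0013/(210×19.1) = 3.241×10^-7 K/W
R_brass = L/(kA) = 0.0047/(116×19.1) = 2.121×10^-6 K/W
Sum of known resistances R_other = 2.445×10^-6 K/W
Total R = ΔT/Q = 231/1530 = 0.151 K/W
R_perlite board = R_total − R_other = 0.151 K/W
k = L/(R·A) = 0.16/(0.151×19.1)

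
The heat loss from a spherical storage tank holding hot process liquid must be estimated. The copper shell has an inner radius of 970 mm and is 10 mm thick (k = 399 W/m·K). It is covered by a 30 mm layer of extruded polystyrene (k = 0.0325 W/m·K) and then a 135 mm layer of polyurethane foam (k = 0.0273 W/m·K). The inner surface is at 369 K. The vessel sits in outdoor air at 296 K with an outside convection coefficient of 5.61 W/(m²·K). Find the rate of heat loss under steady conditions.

Spherical conduction: R = (1/r_in − 1/r_out)/(4πk) per layer; series-sum.
R_copper shell = (1/0.97 − 1/0.98)/(4π×399) = 2.098×10^-6 K/W
R_extruded polystyrene = (1/0.98 − 1/1.01)/(4π×0.0325) = 0.07421 K/W
R_polyurethane foam = (1/1.01 − 1/1.145)/(4π×0.0273) = 0.3403 K/W
R_outer film = 1/(h·4πr_o²) = 1/(5.61×4π×1.145²) = 0.01082 K/W
R_total = 0.4253 K/W
Q = ΔT/R_total = 73/0.4253

Q ≈ 172 W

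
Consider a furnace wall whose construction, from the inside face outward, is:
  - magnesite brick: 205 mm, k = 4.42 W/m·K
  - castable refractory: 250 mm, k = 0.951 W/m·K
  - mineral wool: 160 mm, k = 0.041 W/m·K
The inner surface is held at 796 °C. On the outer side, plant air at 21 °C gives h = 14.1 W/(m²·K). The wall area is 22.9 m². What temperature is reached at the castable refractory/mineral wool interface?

T ≈ 740 °C

Model the wall as resistances in series:
R_magnesite brick = L/(kA) = 0.205/(4.42×22.9) = 0.002025 K/W
R_castable refractory = L/(kA) = 0.25/(0.951×22.9) = 0.01148 K/W
R_mineral wool = L/(kA) = 0.16/(0.041×22.9) = 0.1704 K/W
R_outer film = 1/(h_o·A) = 1/(14.1×22.9) = 0.003097 K/W
R_total = 0.187 K/W;  Q = ΔT/R_total = 775/0.187 = 4144 W
T_interface = T_inner − Q·ΣR(inner→interface) = 796 − 4140×0.0135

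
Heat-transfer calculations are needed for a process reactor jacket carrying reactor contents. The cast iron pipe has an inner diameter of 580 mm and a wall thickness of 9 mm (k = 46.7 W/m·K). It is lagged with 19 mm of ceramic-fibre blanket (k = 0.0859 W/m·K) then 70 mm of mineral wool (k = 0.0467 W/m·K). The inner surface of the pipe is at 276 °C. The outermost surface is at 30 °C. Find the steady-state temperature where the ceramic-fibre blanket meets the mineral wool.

T ≈ 241 °C

Treating each annulus and film as a series resistance:
R_cast iron pipe wall = ln(299/290)/(2π×46.7×1) = 1.042×10^-4 K/W
R_ceramic-fibre blanket = ln(318/299)/(2π×0.0859×1) = 0.1141 K/W
R_mineral wool = ln(388/318)/(2π×0.0467×1) = 0.678 K/W
R_total = 0.7923 K/W
Q = ΔT/R_total = 246/0.7923
Q = 310 W/m
T_interface = T_inner − Q·ΣR(inner→interface) = 276 − 310×0.1143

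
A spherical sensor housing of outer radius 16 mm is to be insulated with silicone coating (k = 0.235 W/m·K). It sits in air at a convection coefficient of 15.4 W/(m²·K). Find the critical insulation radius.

r_cr ≈ 30.5 mm

For a sphere r_cr = 2k/h = 2×0.235/15.4
r_cr = 30.5 mm; since the bare radius (16 mm) is below r_cr, adding a thin layer of insulation will *increase* heat loss.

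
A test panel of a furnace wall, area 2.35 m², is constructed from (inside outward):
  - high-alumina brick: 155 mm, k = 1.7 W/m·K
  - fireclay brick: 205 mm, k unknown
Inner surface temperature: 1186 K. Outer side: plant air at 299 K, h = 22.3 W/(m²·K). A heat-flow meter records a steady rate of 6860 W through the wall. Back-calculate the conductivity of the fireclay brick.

Using the resistance-network approach (series):
R_high-alumina brick = L/(kA) = 0.155/(1.7×2.35) = 0.0388 K/W
R_outer film = 1/(h_o·A) = 1/(22.3×2.35) = 0.01908 K/W
Sum of known resistances R_other = 0.05788 K/W
Total R = ΔT/Q = 887/6860 = 0.1293 K/W
R_fireclay brick = R_total − R_other = 0.07142 K/W
k = L/(R·A) = 0.205/(0.07142×2.35)

k ≈ 1.22 W/(m·K)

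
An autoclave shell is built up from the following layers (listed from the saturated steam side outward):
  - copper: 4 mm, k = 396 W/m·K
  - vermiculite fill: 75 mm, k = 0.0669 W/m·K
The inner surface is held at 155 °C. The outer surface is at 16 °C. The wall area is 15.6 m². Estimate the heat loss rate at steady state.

Series thermal resistances:
R_copper = L/(kA) = 0.004/(396×15.6) = 6.475×10^-7 K/W
R_vermiculite fill = L/(kA) = 0.075/(0.0669×15.6) = 0.07186 K/W
R_total = 0.07186 K/W
Q = ΔT / R_total = 139 / 0.07186

Q ≈ 1930 W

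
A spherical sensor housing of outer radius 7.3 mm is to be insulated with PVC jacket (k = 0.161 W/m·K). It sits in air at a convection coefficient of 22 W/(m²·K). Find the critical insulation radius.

r_cr ≈ 14.6 mm

For a sphere r_cr = 2k/h = 2×0.161/22
r_cr = 14.6 mm; since the bare radius (7.3 mm) is below r_cr, adding a thin layer of insulation will *increase* heat loss.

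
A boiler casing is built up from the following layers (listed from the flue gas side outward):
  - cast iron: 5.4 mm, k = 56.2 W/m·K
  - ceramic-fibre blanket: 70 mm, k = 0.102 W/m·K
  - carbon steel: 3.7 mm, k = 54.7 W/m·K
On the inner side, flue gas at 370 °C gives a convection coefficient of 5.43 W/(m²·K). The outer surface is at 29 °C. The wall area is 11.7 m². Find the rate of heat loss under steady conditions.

Treating each layer as a thermal resistance in series:
R_inner film = 1/(h_i·A) = 1/(5.43×11.7) = 0.01574 K/W
R_cast iron = L/(kA) = 0.0054/(56.2×11.7) = 8.212×10^-6 K/W
R_ceramic-fibre blanket = L/(kA) = 0.07/(0.102×11.7) = 0.05866 K/W
R_carbon steel = L/(kA) = 0.0037/(54.7×11.7) = 5.781×10^-6 K/W
R_total = 0.07441 K/W
Q = ΔT / R_total = 341 / 0.07441

Q ≈ 4580 W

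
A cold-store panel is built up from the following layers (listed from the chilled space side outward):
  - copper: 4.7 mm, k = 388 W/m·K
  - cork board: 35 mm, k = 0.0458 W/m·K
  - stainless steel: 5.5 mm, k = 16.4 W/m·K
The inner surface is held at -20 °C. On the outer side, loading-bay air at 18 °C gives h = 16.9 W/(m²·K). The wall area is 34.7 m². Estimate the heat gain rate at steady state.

Q ≈ 1600 W

Model the wall as resistances in series:
R_copper = L/(kA) = 0.0047/(388×34.7) = 3.491×10^-7 K/W
R_cork board = L/(kA) = 0.035/(0.0458×34.7) = 0.02202 K/W
R_stainless steel = L/(kA) = 0.0055/(16.4×34.7) = 9.665×10^-6 K/W
R_outer film = 1/(h_o·A) = 1/(16.9×34.7) = 0.001705 K/W
R_total = 0.02374 K/W
Q = ΔT / R_total = 38 / 0.02374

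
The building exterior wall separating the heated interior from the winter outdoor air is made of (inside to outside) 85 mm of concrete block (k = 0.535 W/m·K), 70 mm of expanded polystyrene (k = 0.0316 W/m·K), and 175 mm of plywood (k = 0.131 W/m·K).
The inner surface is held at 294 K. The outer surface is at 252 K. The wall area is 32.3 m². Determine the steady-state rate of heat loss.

Thermal resistances in series:
R_concrete block = L/(kA) = 0.085/(0.535×32.3) = 0.004919 K/W
R_expanded polystyrene = L/(kA) = 0.07/(0.0316×32.3) = 0.06858 K/W
R_plywood = L/(kA) = 0.175/(0.131×32.3) = 0.04136 K/W
R_total = 0.1149 K/W
Q = ΔT / R_total = 42 / 0.1149

Q ≈ 366 W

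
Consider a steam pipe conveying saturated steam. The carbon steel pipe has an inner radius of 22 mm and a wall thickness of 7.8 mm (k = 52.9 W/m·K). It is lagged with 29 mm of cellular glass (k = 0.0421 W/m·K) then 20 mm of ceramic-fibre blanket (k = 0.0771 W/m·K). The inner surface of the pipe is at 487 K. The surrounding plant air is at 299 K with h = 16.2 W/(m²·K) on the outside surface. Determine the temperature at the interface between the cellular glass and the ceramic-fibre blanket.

T ≈ 341 K

Cylindrical conduction, so R = ln(r₂/r₁)/(2πkL) per layer, in series:
R_carbon steel pipe wall = ln(29.8/22)/(2π×52.9×1) = 9.13×10^-4 K/W
R_cellular glass = ln(58.8/29.8)/(2π×0.0421×1) = 2.569 K/W
R_ceramic-fibre blanket = ln(78.8/58.8)/(2π×0.0771×1) = 0.6044 K/W
R_outer film = 1/(h_o·2πr_oL) = 1/(16.2×2π×0.0788×1) = 0.1247 K/W
R_total = 3.299 K/W
Q = ΔT/R_total = 188/3.299
Q = 57 W/m
T_interface = T_inner − Q·ΣR(inner→interface) = 487 − 57×2.57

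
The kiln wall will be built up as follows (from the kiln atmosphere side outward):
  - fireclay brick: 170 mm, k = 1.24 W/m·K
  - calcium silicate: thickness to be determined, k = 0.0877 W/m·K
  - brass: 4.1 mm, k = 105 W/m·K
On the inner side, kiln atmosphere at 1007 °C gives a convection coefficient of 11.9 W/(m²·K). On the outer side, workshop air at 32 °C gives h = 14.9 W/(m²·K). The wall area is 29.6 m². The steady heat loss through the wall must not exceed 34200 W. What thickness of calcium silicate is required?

L ≈ 48.7 mm

Series thermal resistances:
R_inner film = 1/(h_i·A) = 1/(11.9×29.6) = 0.002839 K/W
R_fireclay brick = L/(kA) = 0.17/(1.24×29.6) = 0.004632 K/W
R_brass = L/(kA) = 0.0041/(105×29.6) = 1.319×10^-6 K/W
R_outer film = 1/(h_o·A) = 1/(14.9×29.6) = 0.002267 K/W
Sum of the known resistances R_other = 0.009739 K/W
Required total resistance R_tot = ΔT/Q_allow = 975/34200 = 0.02851 K/W
R_calcium silicate = R_tot − R_other = 0.01877 K/W
L = R·k·A = 0.01877×0.0877×29.6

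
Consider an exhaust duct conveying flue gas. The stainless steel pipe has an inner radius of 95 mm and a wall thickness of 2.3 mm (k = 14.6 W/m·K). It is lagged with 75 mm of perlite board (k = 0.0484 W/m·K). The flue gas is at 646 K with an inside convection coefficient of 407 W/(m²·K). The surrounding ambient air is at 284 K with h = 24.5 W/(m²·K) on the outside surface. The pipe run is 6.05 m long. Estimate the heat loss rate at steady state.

Q ≈ 1140 W

Per-layer cylindrical resistances, series-summed:
R_inner film = 1/(h_i·2πr₁L) = 1/(407×2π×0.095×6.05) = 6.804×10^-4 K/W
R_stainless steel pipe wall = ln(97.3/95)/(2π×14.6×6.05) = 4.31×10^-5 K/W
R_perlite board = ln(172.3/97.3)/(2π×0.0484×6.05) = 0.3106 K/W
R_outer film = 1/(h_o·2πr_oL) = 1/(24.5×2π×0.1723×6.05) = 0.006232 K/W
R_total = 0.3175 K/W
Q = ΔT/R_total = 362/0.3175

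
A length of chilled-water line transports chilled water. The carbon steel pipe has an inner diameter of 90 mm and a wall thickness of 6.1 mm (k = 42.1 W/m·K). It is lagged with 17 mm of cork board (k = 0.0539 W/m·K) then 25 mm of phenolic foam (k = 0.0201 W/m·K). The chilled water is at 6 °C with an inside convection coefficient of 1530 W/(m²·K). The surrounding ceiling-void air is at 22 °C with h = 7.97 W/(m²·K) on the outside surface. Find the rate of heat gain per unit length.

q′ ≈ 4.52 W/m

Radial resistances (cylindrical: R_cond = ln(r_o/r_i)/(2πkL), R_conv = 1/(h·2πrL)):
R_inner film = 1/(h_i·2πr₁L) = 1/(1530×2π×0.045×1) = 0.002312 K/W
R_carbon steel pipe wall = ln(51.1/45)/(2π×42.1×1) = 4.806×10^-4 K/W
R_cork board = ln(68.1/51.1)/(2π×0.0539×1) = 0.848 K/W
R_phenolic foam = ln(93.1/68.1)/(2π×0.0201×1) = 2.476 K/W
R_outer film = 1/(h_o·2πr_oL) = 1/(7.97×2π×0.0931×1) = 0.2145 K/W
R_total = 3.541 K/W
Q = ΔT/R_total = 16/3.541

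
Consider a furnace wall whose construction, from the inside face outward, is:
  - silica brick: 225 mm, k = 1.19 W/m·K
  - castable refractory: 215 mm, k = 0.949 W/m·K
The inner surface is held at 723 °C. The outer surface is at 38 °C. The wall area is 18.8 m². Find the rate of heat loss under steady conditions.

Q ≈ 31000 W

Model the wall as resistances in series:
R_silica brick = L/(kA) = 0.225/(1.19×18.8) = 0.01006 K/W
R_castable refractory = L/(kA) = 0.215/(0.949×18.8) = 0.01205 K/W
R_total = 0.02211 K/W
Q = ΔT / R_total = 685 / 0.02211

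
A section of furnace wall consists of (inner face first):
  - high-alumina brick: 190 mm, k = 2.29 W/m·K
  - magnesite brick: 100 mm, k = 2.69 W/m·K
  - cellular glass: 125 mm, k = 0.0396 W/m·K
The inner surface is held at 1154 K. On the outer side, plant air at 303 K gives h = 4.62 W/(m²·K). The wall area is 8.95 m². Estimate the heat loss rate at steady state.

Q ≈ 2180 W

Treating each layer as a thermal resistance in series:
R_high-alumina brick = L/(kA) = 0.19/(2.29×8.95) = 0.00927 K/W
R_magnesite brick = L/(kA) = 0.1/(2.69×8.95) = 0.004154 K/W
R_cellular glass = L/(kA) = 0.125/(0.0396×8.95) = 0.3527 K/W
R_outer film = 1/(h_o·A) = 1/(4.62×8.95) = 0.02418 K/W
R_total = 0.3903 K/W
Q = ΔT / R_total = 851 / 0.3903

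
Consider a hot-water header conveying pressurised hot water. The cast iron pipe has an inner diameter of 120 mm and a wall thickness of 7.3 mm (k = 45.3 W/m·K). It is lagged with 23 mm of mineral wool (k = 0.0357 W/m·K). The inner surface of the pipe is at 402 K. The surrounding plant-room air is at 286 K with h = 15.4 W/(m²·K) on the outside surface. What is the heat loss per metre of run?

q′ ≈ 81.4 W/m

For a radial system each layer contributes R = ln(r_out/r_in)/(2πkL); films add R = 1/(hA).
R_cast iron pipe wall = ln(67.3/60)/(2π×45.3×1) = 4.034×10^-4 K/W
R_mineral wool = ln(90.3/67.3)/(2π×0.0357×1) = 1.311 K/W
R_outer film = 1/(h_o·2πr_oL) = 1/(15.4×2π×0.0903×1) = 0.1144 K/W
R_total = 1.425 K/W
Q = ΔT/R_total = 116/1.425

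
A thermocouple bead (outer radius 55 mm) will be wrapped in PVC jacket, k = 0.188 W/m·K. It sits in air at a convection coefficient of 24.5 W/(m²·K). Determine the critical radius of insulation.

For a sphere r_cr = 2k/h = 2×0.188/24.5
r_cr = 15.3 mm; since the bare radius (55 mm) is above r_cr, any added insulation will reduce heat loss.

r_cr ≈ 15.3 mm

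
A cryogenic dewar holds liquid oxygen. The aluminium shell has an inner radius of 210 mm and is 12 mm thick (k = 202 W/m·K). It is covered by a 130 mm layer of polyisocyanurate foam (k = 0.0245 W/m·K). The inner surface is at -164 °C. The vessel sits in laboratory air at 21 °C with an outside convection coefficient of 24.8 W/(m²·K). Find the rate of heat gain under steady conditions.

Q ≈ 34.1 W

Radial (spherical) resistances in series:
R_aluminium shell = (1/0.21 − 1/0.222)/(4π×202) = 1.014×10^-4 K/W
R_polyisocyanurate foam = (1/0.222 − 1/0.352)/(4π×0.0245) = 5.403 K/W
R_outer film = 1/(h·4πr_o²) = 1/(24.8×4π×0.352²) = 0.0259 K/W
R_total = 5.429 K/W
Q = ΔT/R_total = 185/5.429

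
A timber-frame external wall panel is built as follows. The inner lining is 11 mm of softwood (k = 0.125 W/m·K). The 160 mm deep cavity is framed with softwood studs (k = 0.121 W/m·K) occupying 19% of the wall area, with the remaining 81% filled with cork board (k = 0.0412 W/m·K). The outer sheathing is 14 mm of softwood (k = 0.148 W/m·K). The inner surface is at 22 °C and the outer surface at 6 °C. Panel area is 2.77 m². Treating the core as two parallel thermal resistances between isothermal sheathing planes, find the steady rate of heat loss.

Q ≈ 14.7 W

Sheathing layers in series; stud and cavity paths in parallel between them.
R_inner = 0.011/(0.125×2.77) = 0.03177 K/W
R_stud  = 0.16/(0.121×0.19×2.77) = 2.512 K/W
R_cav   = 0.16/(0.0412×0.81×2.77) = 1.731 K/W
1/R_core = 1/R_stud + 1/R_cav → R_core = 1.025 K/W
R_outer = 0.014/(0.148×2.77) = 0.03415 K/W
R_total = 1.091 K/W
Q = ΔT/R_total = 16/1.091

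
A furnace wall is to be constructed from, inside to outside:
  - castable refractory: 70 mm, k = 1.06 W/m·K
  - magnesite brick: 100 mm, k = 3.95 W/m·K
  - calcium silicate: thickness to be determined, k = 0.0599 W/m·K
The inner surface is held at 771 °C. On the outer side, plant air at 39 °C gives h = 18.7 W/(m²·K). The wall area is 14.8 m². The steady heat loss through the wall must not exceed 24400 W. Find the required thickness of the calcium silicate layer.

Series thermal resistances:
R_castable refractory = L/(kA) = 0.07/(1.06×14.8) = 0.004462 K/W
R_magnesite brick = L/(kA) = 0.1/(3.95×14.8) = 0.001711 K/W
R_outer film = 1/(h_o·A) = 1/(18.7×14.8) = 0.003613 K/W
Sum of the known resistances R_other = 0.009786 K/W
Required total resistance R_tot = ΔT/Q_allow = 732/24400 = 0.03 K/W
R_calcium silicate = R_tot − R_other = 0.02021 K/W
L = R·k·A = 0.02021×0.0599×14.8

L ≈ 17.9 mm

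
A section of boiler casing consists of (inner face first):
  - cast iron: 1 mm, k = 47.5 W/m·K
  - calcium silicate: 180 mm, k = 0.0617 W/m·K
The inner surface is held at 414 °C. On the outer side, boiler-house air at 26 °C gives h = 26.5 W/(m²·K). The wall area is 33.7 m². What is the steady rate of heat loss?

Model the wall as resistances in series:
R_cast iron = L/(kA) = 0.001/(47.5×33.7) = 6.247×10^-7 K/W
R_calcium silicate = L/(kA) = 0.18/(0.0617×33.7) = 0.08657 K/W
R_outer film = 1/(h_o·A) = 1/(26.5×33.7) = 0.00112 K/W
R_total = 0.08769 K/W
Q = ΔT / R_total = 388 / 0.08769

Q ≈ 4420 W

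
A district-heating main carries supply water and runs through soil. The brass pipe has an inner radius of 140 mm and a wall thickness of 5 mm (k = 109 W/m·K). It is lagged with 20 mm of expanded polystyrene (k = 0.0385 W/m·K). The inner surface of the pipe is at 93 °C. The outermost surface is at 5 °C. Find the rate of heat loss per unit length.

q′ ≈ 165 W/m

Treating each annulus and film as a series resistance:
R_brass pipe wall = ln(145/140)/(2π×109×1) = 5.124×10^-5 K/W
R_expanded polystyrene = ln(165/145)/(2π×0.0385×1) = 0.5341 K/W
R_total = 0.5342 K/W
Q = ΔT/R_total = 88/0.5342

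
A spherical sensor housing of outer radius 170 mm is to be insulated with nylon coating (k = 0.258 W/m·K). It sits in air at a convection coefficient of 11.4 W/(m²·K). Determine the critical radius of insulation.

r_cr ≈ 45.3 mm

For a sphere r_cr = 2k/h = 2×0.258/11.4
r_cr = 45.3 mm; since the bare radius (170 mm) is above r_cr, any added insulation will reduce heat loss.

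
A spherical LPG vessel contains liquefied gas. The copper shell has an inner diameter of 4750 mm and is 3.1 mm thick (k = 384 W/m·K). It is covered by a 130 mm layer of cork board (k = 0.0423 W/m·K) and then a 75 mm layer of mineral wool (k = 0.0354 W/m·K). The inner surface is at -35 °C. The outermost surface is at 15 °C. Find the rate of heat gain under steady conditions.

Q ≈ 746 W

Each spherical layer contributes R = (1/r_i − 1/r_o)/(4πk):
R_copper shell = (1/2.375 − 1/2.3781)/(4π×384) = 1.137×10^-7 K/W
R_cork board = (1/2.3781 − 1/2.5081)/(4π×0.0423) = 0.041 K/W
R_mineral wool = (1/2.5081 − 1/2.5831)/(4π×0.0354) = 0.02602 K/W
R_total = 0.06703 K/W
Q = ΔT/R_total = 50/0.06703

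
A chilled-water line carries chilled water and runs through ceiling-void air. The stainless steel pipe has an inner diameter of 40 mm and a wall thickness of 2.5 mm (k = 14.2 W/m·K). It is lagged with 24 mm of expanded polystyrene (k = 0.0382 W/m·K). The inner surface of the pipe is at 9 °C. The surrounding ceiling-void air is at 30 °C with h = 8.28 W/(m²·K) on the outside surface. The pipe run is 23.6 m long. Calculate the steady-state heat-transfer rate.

Per-layer cylindrical resistances, series-summed:
R_stainless steel pipe wall = ln(22.5/20)/(2π×14.2×23.6) = 5.594×10^-5 K/W
R_expanded polystyrene = ln(46.5/22.5)/(2π×0.0382×23.6) = 0.1282 K/W
R_outer film = 1/(h_o·2πr_oL) = 1/(8.28×2π×0.0465×23.6) = 0.01752 K/W
R_total = 0.1457 K/W
Q = ΔT/R_total = 21/0.1457

Q ≈ 144 W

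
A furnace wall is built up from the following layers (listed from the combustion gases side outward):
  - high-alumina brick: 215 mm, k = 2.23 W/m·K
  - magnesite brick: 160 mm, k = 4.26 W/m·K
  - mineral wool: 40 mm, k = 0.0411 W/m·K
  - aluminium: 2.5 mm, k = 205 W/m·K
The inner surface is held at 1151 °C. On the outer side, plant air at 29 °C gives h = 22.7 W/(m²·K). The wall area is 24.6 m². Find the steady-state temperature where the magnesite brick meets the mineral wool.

T ≈ 1020 °C

Thermal resistances in series:
R_high-alumina brick = L/(kA) = 0.215/(2.23×24.6) = 0.003919 K/W
R_magnesite brick = L/(kA) = 0.16/(4.26×24.6) = 0.001527 K/W
R_mineral wool = L/(kA) = 0.04/(0.0411×24.6) = 0.03956 K/W
R_aluminium = L/(kA) = 0.0025/(205×24.6) = 4.957×10^-7 K/W
R_outer film = 1/(h_o·A) = 1/(22.7×24.6) = 0.001791 K/W
R_total = 0.0468 K/W;  Q = ΔT/R_total = 1122/0.0468 = 23970 W
T_interface = T_inner − Q·ΣR(inner→interface) = 1151 − 24000×0.005446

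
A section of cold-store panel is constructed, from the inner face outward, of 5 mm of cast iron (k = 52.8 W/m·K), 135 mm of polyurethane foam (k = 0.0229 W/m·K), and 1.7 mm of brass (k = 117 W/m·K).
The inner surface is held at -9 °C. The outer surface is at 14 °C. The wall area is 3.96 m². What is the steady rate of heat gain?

Thermal resistances in series:
R_cast iron = L/(kA) = 0.005/(52.8×3.96) = 2.391×10^-5 K/W
R_polyurethane foam = L/(kA) = 0.135/(0.0229×3.96) = 1.489 K/W
R_brass = L/(kA) = 0.0017/(117×3.96) = 3.669×10^-6 K/W
R_total = 1.489 K/W
Q = ΔT / R_total = 23 / 1.489

Q ≈ 15.4 W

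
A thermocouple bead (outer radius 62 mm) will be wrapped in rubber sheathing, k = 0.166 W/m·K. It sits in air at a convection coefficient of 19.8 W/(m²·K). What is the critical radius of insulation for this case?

r_cr ≈ 16.8 mm

For a sphere r_cr = 2k/h = 2×0.166/19.8
r_cr = 16.8 mm; since the bare radius (62 mm) is above r_cr, any added insulation will reduce heat loss.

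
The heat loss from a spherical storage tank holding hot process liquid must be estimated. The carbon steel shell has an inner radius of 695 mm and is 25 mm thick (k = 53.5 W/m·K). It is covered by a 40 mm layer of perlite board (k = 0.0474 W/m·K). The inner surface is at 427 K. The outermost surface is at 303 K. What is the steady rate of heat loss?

Radial (spherical) resistances in series:
R_carbon steel shell = (1/0.695 − 1/0.72)/(4π×53.5) = 7.431×10^-5 K/W
R_perlite board = (1/0.72 − 1/0.76)/(4π×0.0474) = 0.1227 K/W
R_total = 0.1228 K/W
Q = ΔT/R_total = 124/0.1228

Q ≈ 1010 W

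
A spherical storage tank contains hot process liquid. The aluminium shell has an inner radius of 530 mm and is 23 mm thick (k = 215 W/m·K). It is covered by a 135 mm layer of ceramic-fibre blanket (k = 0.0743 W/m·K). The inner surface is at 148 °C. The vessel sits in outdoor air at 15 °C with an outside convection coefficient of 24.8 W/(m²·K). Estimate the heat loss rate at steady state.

Spherical conduction: R = (1/r_in − 1/r_out)/(4πk) per layer; series-sum.
R_aluminium shell = (1/0.53 − 1/0.553)/(4π×215) = 2.905×10^-5 K/W
R_ceramic-fibre blanket = (1/0.553 − 1/0.688)/(4π×0.0743) = 0.38 K/W
R_outer film = 1/(h·4πr_o²) = 1/(24.8×4π×0.688²) = 0.006779 K/W
R_total = 0.3868 K/W
Q = ΔT/R_total = 133/0.3868

Q ≈ 344 W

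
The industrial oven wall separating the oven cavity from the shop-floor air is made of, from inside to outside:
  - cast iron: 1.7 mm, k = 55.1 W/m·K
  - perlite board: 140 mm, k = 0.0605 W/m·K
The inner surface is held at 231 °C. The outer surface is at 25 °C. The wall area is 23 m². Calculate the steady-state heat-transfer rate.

Using the resistance-network approach (series):
R_cast iron = L/(kA) = 0.0017/(55.1×23) = 1.341×10^-6 K/W
R_perlite board = L/(kA) = 0.14/(0.0605×23) = 0.1006 K/W
R_total = 0.1006 K/W
Q = ΔT / R_total = 206 / 0.1006

Q ≈ 2050 W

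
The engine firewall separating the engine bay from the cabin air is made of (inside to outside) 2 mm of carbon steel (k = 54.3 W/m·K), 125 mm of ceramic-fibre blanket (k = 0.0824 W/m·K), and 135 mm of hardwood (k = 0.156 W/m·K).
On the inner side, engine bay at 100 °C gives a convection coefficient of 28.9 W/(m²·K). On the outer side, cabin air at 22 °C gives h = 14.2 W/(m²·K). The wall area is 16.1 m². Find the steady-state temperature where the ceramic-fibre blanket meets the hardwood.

T ≈ 51.3 °C

Model the wall as resistances in series:
R_inner film = 1/(h_i·A) = 1/(28.9×16.1) = 0.002149 K/W
R_carbon steel = L/(kA) = 0.002/(54.3×16.1) = 2.288×10^-6 K/W
R_ceramic-fibre blanket = L/(kA) = 0.125/(0.0824×16.1) = 0.09422 K/W
R_hardwood = L/(kA) = 0.135/(0.156×16.1) = 0.05375 K/W
R_outer film = 1/(h_o·A) = 1/(14.2×16.1) = 0.004374 K/W
R_total = 0.1545 K/W;  Q = ΔT/R_total = 78/0.1545 = 504.9 W
T_interface = T_inner − Q·ΣR(inner→interface) = 100 − 505×0.09637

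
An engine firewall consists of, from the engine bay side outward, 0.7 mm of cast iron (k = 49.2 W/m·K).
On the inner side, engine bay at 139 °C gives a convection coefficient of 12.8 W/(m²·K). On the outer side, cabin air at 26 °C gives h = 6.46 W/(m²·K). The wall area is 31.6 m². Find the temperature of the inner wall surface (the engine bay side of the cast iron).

Series thermal resistances:
R_inner film = 1/(h_i·A) = 1/(12.8×31.6) = 0.002472 K/W
R_cast iron = L/(kA) = 0.0007/(49.2×31.6) = 4.502×10^-7 K/W
R_outer film = 1/(h_o·A) = 1/(6.46×31.6) = 0.004899 K/W
R_total = 0.007371 K/W;  Q = ΔT/R_total = 113/0.007371 = 15330 W
T_interface = T_inner − Q·ΣR(inner→interface) = 139 − 15300×0.002472

T ≈ 101 °C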